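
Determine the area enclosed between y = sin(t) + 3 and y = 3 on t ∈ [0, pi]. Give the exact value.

2

On [0, pi], (sin(t) + 3) - (3) = sin(t) is ≥ 0 throughout, so the area is a single integral of |sin(t)|.
∫[0,pi] (sin(t)) dt = 2.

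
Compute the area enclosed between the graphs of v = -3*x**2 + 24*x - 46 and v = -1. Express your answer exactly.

4

Set the curves equal: -3*x**2 + 24*x - 46 = -1, so -3*x**2 + 24*x - 45 = 0, which factors as -3*(x - 5)*(x - 3) = 0. The curves meet at x = 3, 5.
On [3, 5], v = -3*x**2 + 24*x - 46 is on top; that piece has area ∫[3,5] (-3*x**2 + 24*x - 45) dx = 4.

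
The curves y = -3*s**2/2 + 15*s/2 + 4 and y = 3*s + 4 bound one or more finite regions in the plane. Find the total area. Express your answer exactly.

27/4

Set the curves equal: -3*s**2/2 + 15*s/2 + 4 = 3*s + 4, so -3*s**2/2 + 9*s/2 = 0, which factors as -3*s*(s - 3)/2 = 0. The curves meet at s = 0, 3.
On [0, 3], y = -3*s**2/2 + 15*s/2 + 4 is on top; that piece has area ∫[0,3] (-3*s**2/2 + 9*s/2) ds = 27/4.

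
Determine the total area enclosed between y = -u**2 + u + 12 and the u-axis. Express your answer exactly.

The curve meets the u-axis where -u**2 + u + 12 = 0, i.e. -(u - 4)*(u + 3) = 0, at u = -3, 4.
On [-3, 4] the curve lies above the axis; ∫[-3,4] (-u**2 + u + 12) du = 343/6, giving area 343/6.

343/6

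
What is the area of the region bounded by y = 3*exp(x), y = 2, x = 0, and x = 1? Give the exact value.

-5 + 3*exp(1)

On [0, 1], (3*exp(x)) - (2) = 3*exp(x) - 2 is ≥ 0 throughout, so the area is a single integral of |3*exp(x) - 2|.
∫[0,1] (3*exp(x) - 2) dx = -5 + 3*exp(1).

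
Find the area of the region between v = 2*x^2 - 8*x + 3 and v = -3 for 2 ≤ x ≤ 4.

The difference (2*x^2 - 8*x + 3) - (-3) = 2*x^2 - 8*x + 6 changes sign at x = 3 inside [2, 4], so split the integral there.
∫[2,3] (2*x^2 - 8*x + 6) dx = -4/3; the area of that piece is 4/3.
∫[3,4] (2*x^2 - 8*x + 6) dx = 8/3.
Total area = 4/3 + 8/3 = 4.

4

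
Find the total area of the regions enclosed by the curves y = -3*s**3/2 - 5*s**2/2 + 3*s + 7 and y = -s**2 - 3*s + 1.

71/4

Set the curves equal: -3*s**3/2 - 5*s**2/2 + 3*s + 7 = -s**2 - 3*s + 1, so -3*s**3/2 - 3*s**2/2 + 6*s + 6 = 0, which factors as -3*(s - 2)*(s + 1)*(s + 2)/2 = 0. The curves meet at s = -2, -1, 2.
On [-2, -1], y = -s**2 - 3*s + 1 is on top; that piece has area ∫[-2,-1] (-(-3*s**3/2 - 3*s**2/2 + 6*s + 6)) ds = 7/8.
On [-1, 2], y = -3*s**3/2 - 5*s**2/2 + 3*s + 7 is on top; that piece has area ∫[-1,2] (-3*s**3/2 - 3*s**2/2 + 6*s + 6) ds = 135/8.
Total enclosed area = 7/8 + 135/8 = 71/4.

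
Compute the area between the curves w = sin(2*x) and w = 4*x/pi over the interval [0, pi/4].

1/2 - pi/8

On [0, pi/4], (sin(2*x)) - (4*x/pi) = -4*x/pi + sin(2*x) is ≥ 0 throughout, so the area is a single integral of |-4*x/pi + sin(2*x)|.
∫[0,pi/4] (-4*x/pi + sin(2*x)) dx = 1/2 - pi/8.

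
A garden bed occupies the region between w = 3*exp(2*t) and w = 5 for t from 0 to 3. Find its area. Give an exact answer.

-37/2 - 11*log(3)/2 + log(15)/2 + 9*log(5)/2 + 3*exp(6)/2

The difference (3*exp(2*t)) - (5) = 3*exp(2*t) - 5 changes sign at t = -log(3)/2 + log(5)/2 inside [0, 3], so split the integral there.
∫[0,-log(3)/2 + log(5)/2] (3*exp(2*t) - 5) dt = log(9*sqrt(15)/125) + 1; the area of that piece is -1 + log(25*sqrt(15)/27).
∫[-log(3)/2 + log(5)/2,3] (3*exp(2*t) - 5) dt = -35/2 - 5*log(3)/2 + 5*log(5)/2 + 3*exp(6)/2.
Total area = (-1 + log(25*sqrt(15)/27)) + (-35/2 - 5*log(3)/2 + 5*log(5)/2 + 3*exp(6)/2) = -37/2 - 11*log(3)/2 + log(15)/2 + 9*log(5)/2 + 3*exp(6)/2.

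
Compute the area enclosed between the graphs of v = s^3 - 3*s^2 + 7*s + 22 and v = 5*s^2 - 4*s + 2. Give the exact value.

Set the curves equal: s^3 - 3*s^2 + 7*s + 22 = 5*s^2 - 4*s + 2, so s^3 - 8*s^2 + 11*s + 20 = 0, which factors as (s - 5)*(s - 4)*(s + 1) = 0. The curves meet at s = -1, 4, 5.
On [-1, 4], v = s^3 - 3*s^2 + 7*s + 22 is on top; that piece has area ∫[-1,4] (s^3 - 8*s^2 + 11*s + 20) ds = 875/12.
On [4, 5], v = 5*s^2 - 4*s + 2 is on top; that piece has area ∫[4,5] (-(s^3 - 8*s^2 + 11*s + 20)) ds = 11/12.
Total enclosed area = 875/12 + 11/12 = 443/6.

443/6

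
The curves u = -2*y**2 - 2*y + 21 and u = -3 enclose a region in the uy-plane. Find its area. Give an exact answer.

343/3

Both boundary curves give u as a function of y, so integrate with respect to y. Setting them equal: -2*y**2 - 2*y + 24 = 0, i.e. -2*(y - 3)*(y + 4) = 0, so they meet at y = -4, 3.
For y in [-4, 3], u = -2*y**2 - 2*y + 21 is on the right; area = ∫[-4,3] (-2*y**2 - 2*y + 24) dy = 343/3.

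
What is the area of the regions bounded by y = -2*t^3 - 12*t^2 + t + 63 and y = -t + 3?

Set the curves equal: -2*t^3 - 12*t^2 + t + 63 = -t + 3, so -2*t^3 - 12*t^2 + 2*t + 60 = 0, which factors as -2*(t - 2)*(t + 3)*(t + 5) = 0. The curves meet at t = -5, -3, 2.
On [-5, -3], y = -t + 3 is on top; that piece has area ∫[-5,-3] (-(-2*t^3 - 12*t^2 + 2*t + 60)) dt = 16.
On [-3, 2], y = -2*t^3 - 12*t^2 + t + 63 is on top; that piece has area ∫[-3,2] (-2*t^3 - 12*t^2 + 2*t + 60) dt = 375/2.
Total enclosed area = 16 + 375/2 = 407/2.

407/2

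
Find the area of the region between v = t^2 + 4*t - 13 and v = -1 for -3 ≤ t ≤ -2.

On [-3, -2], (t^2 + 4*t - 13) - (-1) = t^2 + 4*t - 12 is ≤ 0 throughout, so the area is a single integral of |t^2 + 4*t - 12|.
∫[-3,-2] (t^2 + 4*t - 12) dt = -47/3; the area of that piece is 47/3.

47/3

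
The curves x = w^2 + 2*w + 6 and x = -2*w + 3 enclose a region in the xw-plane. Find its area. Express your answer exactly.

4/3

Both boundary curves give x as a function of w, so integrate with respect to w. Setting them equal: w^2 + 4*w + 3 = 0, i.e. (w + 1)*(w + 3) = 0, so they meet at w = -3, -1.
For w in [-3, -1], x = w^2 + 2*w + 6 is on the left; area = ∫[-3,-1] (-(w^2 + 4*w + 3)) dw = 4/3.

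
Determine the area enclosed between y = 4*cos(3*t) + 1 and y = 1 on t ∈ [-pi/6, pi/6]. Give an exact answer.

On [-pi/6, pi/6], (4*cos(3*t) + 1) - (1) = 4*cos(3*t) is ≥ 0 throughout, so the area is a single integral of |4*cos(3*t)|.
∫[-pi/6,pi/6] (4*cos(3*t)) dt = 8/3.

8/3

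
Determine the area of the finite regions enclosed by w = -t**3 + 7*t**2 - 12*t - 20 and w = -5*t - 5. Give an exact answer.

Set the curves equal: -t**3 + 7*t**2 - 12*t - 20 = -5*t - 5, so -t**3 + 7*t**2 - 7*t - 15 = 0, which factors as -(t - 5)*(t - 3)*(t + 1) = 0. The curves meet at t = -1, 3, 5.
On [-1, 3], w = -5*t - 5 is on top; that piece has area ∫[-1,3] (-(-t**3 + 7*t**2 - 7*t - 15)) dt = 128/3.
On [3, 5], w = -t**3 + 7*t**2 - 12*t - 20 is on top; that piece has area ∫[3,5] (-t**3 + 7*t**2 - 7*t - 15) dt = 20/3.
Total enclosed area = 128/3 + 20/3 = 148/3.

148/3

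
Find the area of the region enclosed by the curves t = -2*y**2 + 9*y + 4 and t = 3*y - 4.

Both boundary curves give t as a function of y, so integrate with respect to y. Setting them equal: -2*y**2 + 6*y + 8 = 0, i.e. -2*(y - 4)*(y + 1) = 0, so they meet at y = -1, 4.
For y in [-1, 4], t = -2*y**2 + 9*y + 4 is on the right; area = ∫[-1,4] (-2*y**2 + 6*y + 8) dy = 125/3.

125/3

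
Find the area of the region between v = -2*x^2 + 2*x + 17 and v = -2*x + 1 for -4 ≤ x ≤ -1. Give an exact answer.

The difference (-2*x^2 + 2*x + 17) - (-2*x + 1) = -2*x^2 + 4*x + 16 changes sign at x = -2 inside [-4, -1], so split the integral there.
∫[-4,-2] (-2*x^2 + 4*x + 16) dx = -88/3; the area of that piece is 88/3.
∫[-2,-1] (-2*x^2 + 4*x + 16) dx = 16/3.
Total area = 88/3 + 16/3 = 104/3.

104/3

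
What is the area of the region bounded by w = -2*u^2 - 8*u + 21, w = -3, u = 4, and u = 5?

On [4, 5], (-2*u^2 - 8*u + 21) - (-3) = -2*u^2 - 8*u + 24 is ≤ 0 throughout, so the area is a single integral of |-2*u^2 - 8*u + 24|.
∫[4,5] (-2*u^2 - 8*u + 24) du = -158/3; the area of that piece is 158/3.

158/3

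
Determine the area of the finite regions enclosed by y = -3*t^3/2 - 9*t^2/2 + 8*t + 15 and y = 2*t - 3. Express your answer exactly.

Set the curves equal: -3*t^3/2 - 9*t^2/2 + 8*t + 15 = 2*t - 3, so -3*t^3/2 - 9*t^2/2 + 6*t + 18 = 0, which factors as -3*(t - 2)*(t + 2)*(t + 3)/2 = 0. The curves meet at t = -3, -2, 2.
On [-3, -2], y = 2*t - 3 is on top; that piece has area ∫[-3,-2] (-(-3*t^3/2 - 9*t^2/2 + 6*t + 18)) dt = 9/8.
On [-2, 2], y = -3*t^3/2 - 9*t^2/2 + 8*t + 15 is on top; that piece has area ∫[-2,2] (-3*t^3/2 - 9*t^2/2 + 6*t + 18) dt = 48.
Total enclosed area = 9/8 + 48 = 393/8.

393/8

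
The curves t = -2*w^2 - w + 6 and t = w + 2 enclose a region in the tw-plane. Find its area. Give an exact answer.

9

Both boundary curves give t as a function of w, so integrate with respect to w. Setting them equal: -2*w^2 - 2*w + 4 = 0, i.e. -2*(w - 1)*(w + 2) = 0, so they meet at w = -2, 1.
For w in [-2, 1], t = -2*w^2 - w + 6 is on the right; area = ∫[-2,1] (-2*w^2 - 2*w + 4) dw = 9.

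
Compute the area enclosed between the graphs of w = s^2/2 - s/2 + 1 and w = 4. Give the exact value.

125/12

Set the curves equal: s^2/2 - s/2 + 1 = 4, so s^2/2 - s/2 - 3 = 0, which factors as (s - 3)*(s + 2)/2 = 0. The curves meet at s = -2, 3.
On [-2, 3], w = 4 is on top; that piece has area ∫[-2,3] (-(s^2/2 - s/2 - 3)) ds = 125/12.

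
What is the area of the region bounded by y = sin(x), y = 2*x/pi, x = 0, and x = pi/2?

On [0, pi/2], (sin(x)) - (2*x/pi) = -2*x/pi + sin(x) is ≥ 0 throughout, so the area is a single integral of |-2*x/pi + sin(x)|.
∫[0,pi/2] (-2*x/pi + sin(x)) dx = 1 - pi/4.

1 - pi/4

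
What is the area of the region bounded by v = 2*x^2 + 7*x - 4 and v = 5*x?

Set the curves equal: 2*x^2 + 7*x - 4 = 5*x, so 2*x^2 + 2*x - 4 = 0, which factors as 2*(x - 1)*(x + 2) = 0. The curves meet at x = -2, 1.
On [-2, 1], v = 5*x is on top; that piece has area ∫[-2,1] (-(2*x^2 + 2*x - 4)) dx = 9.

9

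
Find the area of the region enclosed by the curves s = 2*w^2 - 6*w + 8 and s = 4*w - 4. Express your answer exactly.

Both boundary curves give s as a function of w, so integrate with respect to w. Setting them equal: 2*w^2 - 10*w + 12 = 0, i.e. 2*(w - 3)*(w - 2) = 0, so they meet at w = 2, 3.
For w in [2, 3], s = 2*w^2 - 6*w + 8 is on the left; area = ∫[2,3] (-(2*w^2 - 10*w + 12)) dw = 1/3.

1/3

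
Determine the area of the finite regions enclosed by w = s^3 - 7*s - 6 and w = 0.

Set the curves equal: s^3 - 7*s - 6 = 0, so s^3 - 7*s - 6 = 0, which factors as (s - 3)*(s + 1)*(s + 2) = 0. The curves meet at s = -2, -1, 3.
On [-2, -1], w = s^3 - 7*s - 6 is on top; that piece has area ∫[-2,-1] (s^3 - 7*s - 6) ds = 3/4.
On [-1, 3], w = 0 is on top; that piece has area ∫[-1,3] (-(s^3 - 7*s - 6)) ds = 32.
Total enclosed area = 3/4 + 32 = 131/4.

131/4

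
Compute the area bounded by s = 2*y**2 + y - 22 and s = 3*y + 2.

Both boundary curves give s as a function of y, so integrate with respect to y. Setting them equal: 2*y**2 - 2*y - 24 = 0, i.e. 2*(y - 4)*(y + 3) = 0, so they meet at y = -3, 4.
For y in [-3, 4], s = 2*y**2 + y - 22 is on the left; area = ∫[-3,4] (-(2*y**2 - 2*y - 24)) dy = 343/3.

343/3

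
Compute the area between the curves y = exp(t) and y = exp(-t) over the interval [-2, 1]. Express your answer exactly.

-4 + exp(-2) + exp(-1) + exp(1) + exp(2)

The difference (exp(t)) - (exp(-t)) = exp(t) - exp(-t) changes sign at t = 0 inside [-2, 1], so split the integral there.
∫[-2,0] (exp(t) - exp(-t)) dt = -exp(2) - exp(-2) + 2; the area of that piece is -2 + exp(-2) + exp(2).
∫[0,1] (exp(t) - exp(-t)) dt = -2 + exp(-1) + exp(1).
Total area = (-2 + exp(-2) + exp(2)) + (-2 + exp(-1) + exp(1)) = -4 + exp(-2) + exp(-1) + exp(1) + exp(2).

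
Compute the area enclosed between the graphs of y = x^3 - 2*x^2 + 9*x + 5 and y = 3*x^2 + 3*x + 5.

37/12

Set the curves equal: x^3 - 2*x^2 + 9*x + 5 = 3*x^2 + 3*x + 5, so x^3 - 5*x^2 + 6*x = 0, which factors as x*(x - 3)*(x - 2) = 0. The curves meet at x = 0, 2, 3.
On [0, 2], y = x^3 - 2*x^2 + 9*x + 5 is on top; that piece has area ∫[0,2] (x^3 - 5*x^2 + 6*x) dx = 8/3.
On [2, 3], y = 3*x^2 + 3*x + 5 is on top; that piece has area ∫[2,3] (-(x^3 - 5*x^2 + 6*x)) dx = 5/12.
Total enclosed area = 8/3 + 5/12 = 37/12.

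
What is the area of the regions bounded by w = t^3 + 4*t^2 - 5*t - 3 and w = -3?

443/6

Set the curves equal: t^3 + 4*t^2 - 5*t - 3 = -3, so t^3 + 4*t^2 - 5*t = 0, which factors as t*(t - 1)*(t + 5) = 0. The curves meet at t = -5, 0, 1.
On [-5, 0], w = t^3 + 4*t^2 - 5*t - 3 is on top; that piece has area ∫[-5,0] (t^3 + 4*t^2 - 5*t) dt = 875/12.
On [0, 1], w = -3 is on top; that piece has area ∫[0,1] (-(t^3 + 4*t^2 - 5*t)) dt = 11/12.
Total enclosed area = 875/12 + 11/12 = 443/6.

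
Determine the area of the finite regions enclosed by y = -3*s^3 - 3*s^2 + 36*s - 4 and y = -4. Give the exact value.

937/4

Set the curves equal: -3*s^3 - 3*s^2 + 36*s - 4 = -4, so -3*s^3 - 3*s^2 + 36*s = 0, which factors as -3*s*(s - 3)*(s + 4) = 0. The curves meet at s = -4, 0, 3.
On [-4, 0], y = -4 is on top; that piece has area ∫[-4,0] (-(-3*s^3 - 3*s^2 + 36*s)) ds = 160.
On [0, 3], y = -3*s^3 - 3*s^2 + 36*s - 4 is on top; that piece has area ∫[0,3] (-3*s^3 - 3*s^2 + 36*s) ds = 297/4.
Total enclosed area = 160 + 297/4 = 937/4.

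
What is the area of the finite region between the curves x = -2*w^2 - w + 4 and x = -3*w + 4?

1/3

Both boundary curves give x as a function of w, so integrate with respect to w. Setting them equal: -2*w^2 + 2*w = 0, i.e. -2*w*(w - 1) = 0, so they meet at w = 0, 1.
For w in [0, 1], x = -2*w^2 - w + 4 is on the right; area = ∫[0,1] (-2*w^2 + 2*w) dw = 1/3.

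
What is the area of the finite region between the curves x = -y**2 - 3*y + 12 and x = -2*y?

343/6

Both boundary curves give x as a function of y, so integrate with respect to y. Setting them equal: -y**2 - y + 12 = 0, i.e. -(y - 3)*(y + 4) = 0, so they meet at y = -4, 3.
For y in [-4, 3], x = -y**2 - 3*y + 12 is on the right; area = ∫[-4,3] (-y**2 - y + 12) dy = 343/6.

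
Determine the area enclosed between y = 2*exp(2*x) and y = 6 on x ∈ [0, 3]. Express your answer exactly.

The difference (2*exp(2*x)) - (6) = 2*exp(2*x) - 6 changes sign at x = log(3)/2 inside [0, 3], so split the integral there.
∫[0,log(3)/2] (2*exp(2*x) - 6) dx = 2 - log(27); the area of that piece is -2 + log(27).
∫[log(3)/2,3] (2*exp(2*x) - 6) dx = -21 + 3*log(3) + exp(6).
Total area = (-2 + log(27)) + (-21 + 3*log(3) + exp(6)) = -23 + 6*log(3) + exp(6).

-23 + 6*log(3) + exp(6)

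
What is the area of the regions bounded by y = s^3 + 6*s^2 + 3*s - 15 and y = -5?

Set the curves equal: s^3 + 6*s^2 + 3*s - 15 = -5, so s^3 + 6*s^2 + 3*s - 10 = 0, which factors as (s - 1)*(s + 2)*(s + 5) = 0. The curves meet at s = -5, -2, 1.
On [-5, -2], y = s^3 + 6*s^2 + 3*s - 15 is on top; that piece has area ∫[-5,-2] (s^3 + 6*s^2 + 3*s - 10) ds = 81/4.
On [-2, 1], y = -5 is on top; that piece has area ∫[-2,1] (-(s^3 + 6*s^2 + 3*s - 10)) ds = 81/4.
Total enclosed area = 81/4 + 81/4 = 81/2.

81/2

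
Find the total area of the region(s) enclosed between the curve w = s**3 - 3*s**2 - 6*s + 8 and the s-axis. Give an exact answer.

81/2

The curve meets the s-axis where s**3 - 3*s**2 - 6*s + 8 = 0, i.e. (s - 4)*(s - 1)*(s + 2) = 0, at s = -2, 1, 4.
On [-2, 1] the curve lies above the axis; ∫[-2,1] (s**3 - 3*s**2 - 6*s + 8) ds = 81/4, giving area 81/4.
On [1, 4] the curve lies below the axis; ∫[1,4] (s**3 - 3*s**2 - 6*s + 8) ds = -81/4, giving area 81/4.
Total area = 81/4 + 81/4 = 81/2.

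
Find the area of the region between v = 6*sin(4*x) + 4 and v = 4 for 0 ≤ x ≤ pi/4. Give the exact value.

3

On [0, pi/4], (6*sin(4*x) + 4) - (4) = 6*sin(4*x) is ≥ 0 throughout, so the area is a single integral of |6*sin(4*x)|.
∫[0,pi/4] (6*sin(4*x)) dx = 3.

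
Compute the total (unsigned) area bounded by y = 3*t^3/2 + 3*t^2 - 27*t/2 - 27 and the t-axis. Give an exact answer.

The curve meets the t-axis where 3*t^3/2 + 3*t^2 - 27*t/2 - 27 = 0, i.e. 3*(t - 3)*(t + 2)*(t + 3)/2 = 0, at t = -3, -2, 3.
On [-3, -2] the curve lies above the axis; ∫[-3,-2] (3*t^3/2 + 3*t^2 - 27*t/2 - 27) dt = 11/8, giving area 11/8.
On [-2, 3] the curve lies below the axis; ∫[-2,3] (3*t^3/2 + 3*t^2 - 27*t/2 - 27) dt = -875/8, giving area 875/8.
Total area = 11/8 + 875/8 = 443/4.

443/4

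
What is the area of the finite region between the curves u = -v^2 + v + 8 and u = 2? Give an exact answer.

125/6

Both boundary curves give u as a function of v, so integrate with respect to v. Setting them equal: -v^2 + v + 6 = 0, i.e. -(v - 3)*(v + 2) = 0, so they meet at v = -2, 3.
For v in [-2, 3], u = -v^2 + v + 8 is on the right; area = ∫[-2,3] (-v^2 + v + 6) dv = 125/6.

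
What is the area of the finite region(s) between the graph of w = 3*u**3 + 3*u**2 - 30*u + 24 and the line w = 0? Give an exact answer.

The curve meets the u-axis where 3*u**3 + 3*u**2 - 30*u + 24 = 0, i.e. 3*(u - 2)*(u - 1)*(u + 4) = 0, at u = -4, 1, 2.
On [-4, 1] the curve lies above the axis; ∫[-4,1] (3*u**3 + 3*u**2 - 30*u + 24) du = 875/4, giving area 875/4.
On [1, 2] the curve lies below the axis; ∫[1,2] (3*u**3 + 3*u**2 - 30*u + 24) du = -11/4, giving area 11/4.
Total area = 875/4 + 11/4 = 443/2.

443/2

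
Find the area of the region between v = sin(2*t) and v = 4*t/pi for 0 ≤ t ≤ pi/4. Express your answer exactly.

On [0, pi/4], (sin(2*t)) - (4*t/pi) = -4*t/pi + sin(2*t) is ≥ 0 throughout, so the area is a single integral of |-4*t/pi + sin(2*t)|.
∫[0,pi/4] (-4*t/pi + sin(2*t)) dt = 1/2 - pi/8.

1/2 - pi/8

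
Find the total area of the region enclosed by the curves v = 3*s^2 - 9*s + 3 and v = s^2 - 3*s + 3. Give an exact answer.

9

Set the curves equal: 3*s^2 - 9*s + 3 = s^2 - 3*s + 3, so 2*s^2 - 6*s = 0, which factors as 2*s*(s - 3) = 0. The curves meet at s = 0, 3.
On [0, 3], v = s^2 - 3*s + 3 is on top; that piece has area ∫[0,3] (-(2*s^2 - 6*s)) ds = 9.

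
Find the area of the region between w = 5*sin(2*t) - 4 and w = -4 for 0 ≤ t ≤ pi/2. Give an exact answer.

On [0, pi/2], (5*sin(2*t) - 4) - (-4) = 5*sin(2*t) is ≥ 0 throughout, so the area is a single integral of |5*sin(2*t)|.
∫[0,pi/2] (5*sin(2*t)) dt = 5.

5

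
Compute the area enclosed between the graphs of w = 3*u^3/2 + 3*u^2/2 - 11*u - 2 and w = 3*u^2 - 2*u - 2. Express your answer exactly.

Set the curves equal: 3*u^3/2 + 3*u^2/2 - 11*u - 2 = 3*u^2 - 2*u - 2, so 3*u^3/2 - 3*u^2/2 - 9*u = 0, which factors as 3*u*(u - 3)*(u + 2)/2 = 0. The curves meet at u = -2, 0, 3.
On [-2, 0], w = 3*u^3/2 + 3*u^2/2 - 11*u - 2 is on top; that piece has area ∫[-2,0] (3*u^3/2 - 3*u^2/2 - 9*u) du = 8.
On [0, 3], w = 3*u^2 - 2*u - 2 is on top; that piece has area ∫[0,3] (-(3*u^3/2 - 3*u^2/2 - 9*u)) du = 189/8.
Total enclosed area = 8 + 189/8 = 253/8.

253/8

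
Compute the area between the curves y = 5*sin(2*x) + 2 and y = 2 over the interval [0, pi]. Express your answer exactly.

10

The difference (5*sin(2*x) + 2) - (2) = 5*sin(2*x) changes sign at x = pi/2 inside [0, pi], so split the integral there.
∫[0,pi/2] (5*sin(2*x)) dx = 5.
∫[pi/2,pi] (5*sin(2*x)) dx = -5; the area of that piece is 5.
Total area = 5 + 5 = 10.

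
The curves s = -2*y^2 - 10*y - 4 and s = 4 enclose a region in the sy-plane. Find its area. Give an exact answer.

Both boundary curves give s as a function of y, so integrate with respect to y. Setting them equal: -2*y^2 - 10*y - 8 = 0, i.e. -2*(y + 1)*(y + 4) = 0, so they meet at y = -4, -1.
For y in [-4, -1], s = -2*y^2 - 10*y - 4 is on the right; area = ∫[-4,-1] (-2*y^2 - 10*y - 8) dy = 9.

9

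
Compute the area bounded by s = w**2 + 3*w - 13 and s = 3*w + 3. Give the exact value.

256/3

Both boundary curves give s as a function of w, so integrate with respect to w. Setting them equal: w**2 - 16 = 0, i.e. (w - 4)*(w + 4) = 0, so they meet at w = -4, 4.
For w in [-4, 4], s = w**2 + 3*w - 13 is on the left; area = ∫[-4,4] (-(w**2 - 16)) dw = 256/3.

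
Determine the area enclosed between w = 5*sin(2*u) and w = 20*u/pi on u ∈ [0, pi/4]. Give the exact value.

On [0, pi/4], (5*sin(2*u)) - (20*u/pi) = -20*u/pi + 5*sin(2*u) is ≥ 0 throughout, so the area is a single integral of |-20*u/pi + 5*sin(2*u)|.
∫[0,pi/4] (-20*u/pi + 5*sin(2*u)) du = 5/2 - 5*pi/8.

5/2 - 5*pi/8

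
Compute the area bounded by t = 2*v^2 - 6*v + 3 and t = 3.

Both boundary curves give t as a function of v, so integrate with respect to v. Setting them equal: 2*v^2 - 6*v = 0, i.e. 2*v*(v - 3) = 0, so they meet at v = 0, 3.
For v in [0, 3], t = 2*v^2 - 6*v + 3 is on the left; area = ∫[0,3] (-(2*v^2 - 6*v)) dv = 9.

9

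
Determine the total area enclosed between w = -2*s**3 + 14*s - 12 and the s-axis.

The curve meets the s-axis where -2*s**3 + 14*s - 12 = 0, i.e. -2*(s - 2)*(s - 1)*(s + 3) = 0, at s = -3, 1, 2.
On [-3, 1] the curve lies below the axis; ∫[-3,1] (-2*s**3 + 14*s - 12) ds = -64, giving area 64.
On [1, 2] the curve lies above the axis; ∫[1,2] (-2*s**3 + 14*s - 12) ds = 3/2, giving area 3/2.
Total area = 64 + 3/2 = 131/2.

131/2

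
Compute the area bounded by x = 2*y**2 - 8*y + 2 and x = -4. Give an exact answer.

8/3

Both boundary curves give x as a function of y, so integrate with respect to y. Setting them equal: 2*y**2 - 8*y + 6 = 0, i.e. 2*(y - 3)*(y - 1) = 0, so they meet at y = 1, 3.
For y in [1, 3], x = 2*y**2 - 8*y + 2 is on the left; area = ∫[1,3] (-(2*y**2 - 8*y + 6)) dy = 8/3.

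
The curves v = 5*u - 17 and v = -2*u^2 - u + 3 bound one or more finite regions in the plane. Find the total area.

343/3

Set the curves equal: 5*u - 17 = -2*u^2 - u + 3, so 2*u^2 + 6*u - 20 = 0, which factors as 2*(u - 2)*(u + 5) = 0. The curves meet at u = -5, 2.
On [-5, 2], v = -2*u^2 - u + 3 is on top; that piece has area ∫[-5,2] (-(2*u^2 + 6*u - 20)) du = 343/3.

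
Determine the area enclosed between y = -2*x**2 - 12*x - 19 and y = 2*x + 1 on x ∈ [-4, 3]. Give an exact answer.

The difference (-2*x**2 - 12*x - 19) - (2*x + 1) = -2*x**2 - 14*x - 20 changes sign at x = -2 inside [-4, 3], so split the integral there.
∫[-4,-2] (-2*x**2 - 14*x - 20) dx = 20/3.
∫[-2,3] (-2*x**2 - 14*x - 20) dx = -475/3; the area of that piece is 475/3.
Total area = 20/3 + 475/3 = 165.

165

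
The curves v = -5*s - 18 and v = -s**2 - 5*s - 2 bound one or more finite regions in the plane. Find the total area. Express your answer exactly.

256/3

Set the curves equal: -5*s - 18 = -s**2 - 5*s - 2, so s**2 - 16 = 0, which factors as (s - 4)*(s + 4) = 0. The curves meet at s = -4, 4.
On [-4, 4], v = -s**2 - 5*s - 2 is on top; that piece has area ∫[-4,4] (-(s**2 - 16)) ds = 256/3.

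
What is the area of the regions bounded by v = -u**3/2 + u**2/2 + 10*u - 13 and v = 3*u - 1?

1741/24

Set the curves equal: -u**3/2 + u**2/2 + 10*u - 13 = 3*u - 1, so -u**3/2 + u**2/2 + 7*u - 12 = 0, which factors as -(u - 3)*(u - 2)*(u + 4)/2 = 0. The curves meet at u = -4, 2, 3.
On [-4, 2], v = 3*u - 1 is on top; that piece has area ∫[-4,2] (-(-u**3/2 + u**2/2 + 7*u - 12)) du = 72.
On [2, 3], v = -u**3/2 + u**2/2 + 10*u - 13 is on top; that piece has area ∫[2,3] (-u**3/2 + u**2/2 + 7*u - 12) du = 13/24.
Total enclosed area = 72 + 13/24 = 1741/24.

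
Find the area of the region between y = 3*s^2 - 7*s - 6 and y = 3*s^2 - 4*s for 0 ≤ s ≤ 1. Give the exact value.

15/2

On [0, 1], (3*s^2 - 7*s - 6) - (3*s^2 - 4*s) = -3*s - 6 is ≤ 0 throughout, so the area is a single integral of |-3*s - 6|.
∫[0,1] (-3*s - 6) ds = -15/2; the area of that piece is 15/2.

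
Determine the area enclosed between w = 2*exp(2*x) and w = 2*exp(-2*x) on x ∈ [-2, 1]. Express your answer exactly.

The difference (2*exp(2*x)) - (2*exp(-2*x)) = 2*exp(2*x) - 2*exp(-2*x) changes sign at x = 0 inside [-2, 1], so split the integral there.
∫[-2,0] (2*exp(2*x) - 2*exp(-2*x)) dx = -exp(4) - exp(-4) + 2; the area of that piece is -2 + exp(-4) + exp(4).
∫[0,1] (2*exp(2*x) - 2*exp(-2*x)) dx = -2 + exp(-2) + exp(2).
Total area = (-2 + exp(-4) + exp(4)) + (-2 + exp(-2) + exp(2)) = -4 + exp(-4) + exp(-2) + exp(2) + exp(4).

-4 + exp(-4) + exp(-2) + exp(2) + exp(4)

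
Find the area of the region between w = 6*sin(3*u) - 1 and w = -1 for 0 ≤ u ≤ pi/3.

On [0, pi/3], (6*sin(3*u) - 1) - (-1) = 6*sin(3*u) is ≥ 0 throughout, so the area is a single integral of |6*sin(3*u)|.
∫[0,pi/3] (6*sin(3*u)) du = 4.

4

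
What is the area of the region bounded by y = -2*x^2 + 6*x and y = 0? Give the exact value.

Set the curves equal: -2*x^2 + 6*x = 0, so -2*x^2 + 6*x = 0, which factors as -2*x*(x - 3) = 0. The curves meet at x = 0, 3.
On [0, 3], y = -2*x^2 + 6*x is on top; that piece has area ∫[0,3] (-2*x^2 + 6*x) dx = 9.

9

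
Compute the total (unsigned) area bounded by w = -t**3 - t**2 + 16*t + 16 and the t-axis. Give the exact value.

863/6

The curve meets the t-axis where -t**3 - t**2 + 16*t + 16 = 0, i.e. -(t - 4)*(t + 1)*(t + 4) = 0, at t = -4, -1, 4.
On [-4, -1] the curve lies below the axis; ∫[-4,-1] (-t**3 - t**2 + 16*t + 16) dt = -117/4, giving area 117/4.
On [-1, 4] the curve lies above the axis; ∫[-1,4] (-t**3 - t**2 + 16*t + 16) dt = 1375/12, giving area 1375/12.
Total area = 117/4 + 1375/12 = 863/6.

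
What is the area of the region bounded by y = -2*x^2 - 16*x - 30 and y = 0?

8/3

Set the curves equal: -2*x^2 - 16*x - 30 = 0, so -2*x^2 - 16*x - 30 = 0, which factors as -2*(x + 3)*(x + 5) = 0. The curves meet at x = -5, -3.
On [-5, -3], y = -2*x^2 - 16*x - 30 is on top; that piece has area ∫[-5,-3] (-2*x^2 - 16*x - 30) dx = 8/3.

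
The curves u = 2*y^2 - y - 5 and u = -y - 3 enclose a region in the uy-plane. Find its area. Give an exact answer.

Both boundary curves give u as a function of y, so integrate with respect to y. Setting them equal: 2*y^2 - 2 = 0, i.e. 2*(y - 1)*(y + 1) = 0, so they meet at y = -1, 1.
For y in [-1, 1], u = 2*y^2 - y - 5 is on the left; area = ∫[-1,1] (-(2*y^2 - 2)) dy = 8/3.

8/3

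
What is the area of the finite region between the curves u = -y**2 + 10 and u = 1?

36

Both boundary curves give u as a function of y, so integrate with respect to y. Setting them equal: -y**2 + 9 = 0, i.e. -(y - 3)*(y + 3) = 0, so they meet at y = -3, 3.
For y in [-3, 3], u = -y**2 + 10 is on the right; area = ∫[-3,3] (-y**2 + 9) dy = 36.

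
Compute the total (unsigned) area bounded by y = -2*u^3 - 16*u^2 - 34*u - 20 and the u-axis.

The curve meets the u-axis where -2*u^3 - 16*u^2 - 34*u - 20 = 0, i.e. -2*(u + 1)*(u + 2)*(u + 5) = 0, at u = -5, -2, -1.
On [-5, -2] the curve lies below the axis; ∫[-5,-2] (-2*u^3 - 16*u^2 - 34*u - 20) du = -45/2, giving area 45/2.
On [-2, -1] the curve lies above the axis; ∫[-2,-1] (-2*u^3 - 16*u^2 - 34*u - 20) du = 7/6, giving area 7/6.
Total area = 45/2 + 7/6 = 71/3.

71/3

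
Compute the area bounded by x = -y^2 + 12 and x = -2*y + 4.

36

Both boundary curves give x as a function of y, so integrate with respect to y. Setting them equal: -y^2 + 2*y + 8 = 0, i.e. -(y - 4)*(y + 2) = 0, so they meet at y = -2, 4.
For y in [-2, 4], x = -y^2 + 12 is on the right; area = ∫[-2,4] (-y^2 + 2*y + 8) dy = 36.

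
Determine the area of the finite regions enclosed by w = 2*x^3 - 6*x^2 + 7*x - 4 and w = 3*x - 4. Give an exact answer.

1

Set the curves equal: 2*x^3 - 6*x^2 + 7*x - 4 = 3*x - 4, so 2*x^3 - 6*x^2 + 4*x = 0, which factors as 2*x*(x - 2)*(x - 1) = 0. The curves meet at x = 0, 1, 2.
On [0, 1], w = 2*x^3 - 6*x^2 + 7*x - 4 is on top; that piece has area ∫[0,1] (2*x^3 - 6*x^2 + 4*x) dx = 1/2.
On [1, 2], w = 3*x - 4 is on top; that piece has area ∫[1,2] (-(2*x^3 - 6*x^2 + 4*x)) dx = 1/2.
Total enclosed area = 1/2 + 1/2 = 1.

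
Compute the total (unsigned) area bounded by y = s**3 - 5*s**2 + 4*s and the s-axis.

71/6

The curve meets the s-axis where s**3 - 5*s**2 + 4*s = 0, i.e. s*(s - 4)*(s - 1) = 0, at s = 0, 1, 4.
On [0, 1] the curve lies above the axis; ∫[0,1] (s**3 - 5*s**2 + 4*s) ds = 7/12, giving area 7/12.
On [1, 4] the curve lies below the axis; ∫[1,4] (s**3 - 5*s**2 + 4*s) ds = -45/4, giving area 45/4.
Total area = 7/12 + 45/4 = 71/6.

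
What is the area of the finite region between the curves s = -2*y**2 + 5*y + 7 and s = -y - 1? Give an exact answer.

125/3

Both boundary curves give s as a function of y, so integrate with respect to y. Setting them equal: -2*y**2 + 6*y + 8 = 0, i.e. -2*(y - 4)*(y + 1) = 0, so they meet at y = -1, 4.
For y in [-1, 4], s = -2*y**2 + 5*y + 7 is on the right; area = ∫[-1,4] (-2*y**2 + 6*y + 8) dy = 125/3.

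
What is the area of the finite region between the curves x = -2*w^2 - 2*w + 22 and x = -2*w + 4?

72

Both boundary curves give x as a function of w, so integrate with respect to w. Setting them equal: -2*w^2 + 18 = 0, i.e. -2*(w - 3)*(w + 3) = 0, so they meet at w = -3, 3.
For w in [-3, 3], x = -2*w^2 - 2*w + 22 is on the right; area = ∫[-3,3] (-2*w^2 + 18) dw = 72.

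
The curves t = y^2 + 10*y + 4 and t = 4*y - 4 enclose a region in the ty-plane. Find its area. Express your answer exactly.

Both boundary curves give t as a function of y, so integrate with respect to y. Setting them equal: y^2 + 6*y + 8 = 0, i.e. (y + 2)*(y + 4) = 0, so they meet at y = -4, -2.
For y in [-4, -2], t = y^2 + 10*y + 4 is on the left; area = ∫[-4,-2] (-(y^2 + 6*y + 8)) dy = 4/3.

4/3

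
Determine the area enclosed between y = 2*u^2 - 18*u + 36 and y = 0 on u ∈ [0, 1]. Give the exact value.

On [0, 1], (2*u^2 - 18*u + 36) - (0) = 2*u^2 - 18*u + 36 is ≥ 0 throughout, so the area is a single integral of |2*u^2 - 18*u + 36|.
∫[0,1] (2*u^2 - 18*u + 36) du = 83/3.

83/3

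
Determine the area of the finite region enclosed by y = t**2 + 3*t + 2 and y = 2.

Set the curves equal: t**2 + 3*t + 2 = 2, so t**2 + 3*t = 0, which factors as t*(t + 3) = 0. The curves meet at t = -3, 0.
On [-3, 0], y = 2 is on top; that piece has area ∫[-3,0] (-(t**2 + 3*t)) dt = 9/2.

9/2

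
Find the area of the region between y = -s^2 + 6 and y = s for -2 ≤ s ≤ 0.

34/3

On [-2, 0], (-s^2 + 6) - (s) = -s^2 - s + 6 is ≥ 0 throughout, so the area is a single integral of |-s^2 - s + 6|.
∫[-2,0] (-s^2 - s + 6) ds = 34/3.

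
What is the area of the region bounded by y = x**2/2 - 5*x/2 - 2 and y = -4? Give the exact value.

Set the curves equal: x**2/2 - 5*x/2 - 2 = -4, so x**2/2 - 5*x/2 + 2 = 0, which factors as (x - 4)*(x - 1)/2 = 0. The curves meet at x = 1, 4.
On [1, 4], y = -4 is on top; that piece has area ∫[1,4] (-(x**2/2 - 5*x/2 + 2)) dx = 9/4.

9/4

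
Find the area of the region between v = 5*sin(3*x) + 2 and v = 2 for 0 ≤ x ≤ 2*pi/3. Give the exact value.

20/3

The difference (5*sin(3*x) + 2) - (2) = 5*sin(3*x) changes sign at x = pi/3 inside [0, 2*pi/3], so split the integral there.
∫[0,pi/3] (5*sin(3*x)) dx = 10/3.
∫[pi/3,2*pi/3] (5*sin(3*x)) dx = -10/3; the area of that piece is 10/3.
Total area = 10/3 + 10/3 = 20/3.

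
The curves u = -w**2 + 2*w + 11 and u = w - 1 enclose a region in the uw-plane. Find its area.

343/6

Both boundary curves give u as a function of w, so integrate with respect to w. Setting them equal: -w**2 + w + 12 = 0, i.e. -(w - 4)*(w + 3) = 0, so they meet at w = -3, 4.
For w in [-3, 4], u = -w**2 + 2*w + 11 is on the right; area = ∫[-3,4] (-w**2 + w + 12) dw = 343/6.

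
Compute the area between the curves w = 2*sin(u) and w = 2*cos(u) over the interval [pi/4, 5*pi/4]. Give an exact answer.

On [pi/4, 5*pi/4], (2*sin(u)) - (2*cos(u)) = 2*sin(u) - 2*cos(u) is ≥ 0 throughout, so the area is a single integral of |2*sin(u) - 2*cos(u)|.
∫[pi/4,5*pi/4] (2*sin(u) - 2*cos(u)) du = 4*sqrt(2).

4*sqrt(2)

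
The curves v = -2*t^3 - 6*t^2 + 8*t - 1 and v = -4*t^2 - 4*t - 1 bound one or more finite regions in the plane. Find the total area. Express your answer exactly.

253/6

Set the curves equal: -2*t^3 - 6*t^2 + 8*t - 1 = -4*t^2 - 4*t - 1, so -2*t^3 - 2*t^2 + 12*t = 0, which factors as -2*t*(t - 2)*(t + 3) = 0. The curves meet at t = -3, 0, 2.
On [-3, 0], v = -4*t^2 - 4*t - 1 is on top; that piece has area ∫[-3,0] (-(-2*t^3 - 2*t^2 + 12*t)) dt = 63/2.
On [0, 2], v = -2*t^3 - 6*t^2 + 8*t - 1 is on top; that piece has area ∫[0,2] (-2*t^3 - 2*t^2 + 12*t) dt = 32/3.
Total enclosed area = 63/2 + 32/3 = 253/6.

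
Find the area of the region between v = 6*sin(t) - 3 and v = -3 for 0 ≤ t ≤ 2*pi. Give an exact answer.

The difference (6*sin(t) - 3) - (-3) = 6*sin(t) changes sign at t = pi inside [0, 2*pi], so split the integral there.
∫[0,pi] (6*sin(t)) dt = 12.
∫[pi,2*pi] (6*sin(t)) dt = -12; the area of that piece is 12.
Total area = 12 + 12 = 24.

24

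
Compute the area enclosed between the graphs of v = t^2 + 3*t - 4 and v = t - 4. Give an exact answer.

4/3

Set the curves equal: t^2 + 3*t - 4 = t - 4, so t^2 + 2*t = 0, which factors as t*(t + 2) = 0. The curves meet at t = -2, 0.
On [-2, 0], v = t - 4 is on top; that piece has area ∫[-2,0] (-(t^2 + 2*t)) dt = 4/3.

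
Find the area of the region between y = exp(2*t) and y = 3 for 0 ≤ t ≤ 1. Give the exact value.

The difference (exp(2*t)) - (3) = exp(2*t) - 3 changes sign at t = log(3)/2 inside [0, 1], so split the integral there.
∫[0,log(3)/2] (exp(2*t) - 3) dt = 1 - 3*log(3)/2; the area of that piece is -1 + 3*log(3)/2.
∫[log(3)/2,1] (exp(2*t) - 3) dt = -9/2 + 3*log(3)/2 + exp(2)/2.
Total area = (-1 + 3*log(3)/2) + (-9/2 + 3*log(3)/2 + exp(2)/2) = -11/2 + 3*log(3) + exp(2)/2.

-11/2 + 3*log(3) + exp(2)/2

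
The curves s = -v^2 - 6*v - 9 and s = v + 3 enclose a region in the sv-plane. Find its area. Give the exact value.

1/6

Both boundary curves give s as a function of v, so integrate with respect to v. Setting them equal: -v^2 - 7*v - 12 = 0, i.e. -(v + 3)*(v + 4) = 0, so they meet at v = -4, -3.
For v in [-4, -3], s = -v^2 - 6*v - 9 is on the right; area = ∫[-4,-3] (-v^2 - 7*v - 12) dv = 1/6.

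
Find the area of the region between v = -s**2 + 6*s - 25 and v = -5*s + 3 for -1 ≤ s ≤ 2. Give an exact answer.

On [-1, 2], (-s**2 + 6*s - 25) - (-5*s + 3) = -s**2 + 11*s - 28 is ≤ 0 throughout, so the area is a single integral of |-s**2 + 11*s - 28|.
∫[-1,2] (-s**2 + 11*s - 28) ds = -141/2; the area of that piece is 141/2.

141/2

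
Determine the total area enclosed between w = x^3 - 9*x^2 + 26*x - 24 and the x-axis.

1/2

The curve meets the x-axis where x^3 - 9*x^2 + 26*x - 24 = 0, i.e. (x - 4)*(x - 3)*(x - 2) = 0, at x = 2, 3, 4.
On [2, 3] the curve lies above the axis; ∫[2,3] (x^3 - 9*x^2 + 26*x - 24) dx = 1/4, giving area 1/4.
On [3, 4] the curve lies below the axis; ∫[3,4] (x^3 - 9*x^2 + 26*x - 24) dx = -1/4, giving area 1/4.
Total area = 1/4 + 1/4 = 1/2.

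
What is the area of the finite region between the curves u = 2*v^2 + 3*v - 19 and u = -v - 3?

Both boundary curves give u as a function of v, so integrate with respect to v. Setting them equal: 2*v^2 + 4*v - 16 = 0, i.e. 2*(v - 2)*(v + 4) = 0, so they meet at v = -4, 2.
For v in [-4, 2], u = 2*v^2 + 3*v - 19 is on the left; area = ∫[-4,2] (-(2*v^2 + 4*v - 16)) dv = 72.

72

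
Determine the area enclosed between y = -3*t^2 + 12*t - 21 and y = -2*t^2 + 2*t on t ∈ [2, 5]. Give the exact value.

23/3

The difference (-3*t^2 + 12*t - 21) - (-2*t^2 + 2*t) = -t^2 + 10*t - 21 changes sign at t = 3 inside [2, 5], so split the integral there.
∫[2,3] (-t^2 + 10*t - 21) dt = -7/3; the area of that piece is 7/3.
∫[3,5] (-t^2 + 10*t - 21) dt = 16/3.
Total area = 7/3 + 16/3 = 23/3.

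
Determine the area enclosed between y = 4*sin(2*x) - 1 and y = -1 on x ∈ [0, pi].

8

The difference (4*sin(2*x) - 1) - (-1) = 4*sin(2*x) changes sign at x = pi/2 inside [0, pi], so split the integral there.
∫[0,pi/2] (4*sin(2*x)) dx = 4.
∫[pi/2,pi] (4*sin(2*x)) dx = -4; the area of that piece is 4.
Total area = 4 + 4 = 8.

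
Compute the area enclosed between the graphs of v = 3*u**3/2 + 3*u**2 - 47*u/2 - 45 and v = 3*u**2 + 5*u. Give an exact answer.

1551/4

Set the curves equal: 3*u**3/2 + 3*u**2 - 47*u/2 - 45 = 3*u**2 + 5*u, so 3*u**3/2 - 57*u/2 - 45 = 0, which factors as 3*(u - 5)*(u + 2)*(u + 3)/2 = 0. The curves meet at u = -3, -2, 5.
On [-3, -2], v = 3*u**3/2 + 3*u**2 - 47*u/2 - 45 is on top; that piece has area ∫[-3,-2] (3*u**3/2 - 57*u/2 - 45) du = 15/8.
On [-2, 5], v = 3*u**2 + 5*u is on top; that piece has area ∫[-2,5] (-(3*u**3/2 - 57*u/2 - 45)) du = 3087/8.
Total enclosed area = 15/8 + 3087/8 = 1551/4.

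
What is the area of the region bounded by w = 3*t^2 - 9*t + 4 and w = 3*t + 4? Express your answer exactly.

Set the curves equal: 3*t^2 - 9*t + 4 = 3*t + 4, so 3*t^2 - 12*t = 0, which factors as 3*t*(t - 4) = 0. The curves meet at t = 0, 4.
On [0, 4], w = 3*t + 4 is on top; that piece has area ∫[0,4] (-(3*t^2 - 12*t)) dt = 32.

32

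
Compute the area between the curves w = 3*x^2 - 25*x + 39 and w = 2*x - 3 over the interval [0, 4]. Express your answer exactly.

The difference (3*x^2 - 25*x + 39) - (2*x - 3) = 3*x^2 - 27*x + 42 changes sign at x = 2 inside [0, 4], so split the integral there.
∫[0,2] (3*x^2 - 27*x + 42) dx = 38.
∫[2,4] (3*x^2 - 27*x + 42) dx = -22; the area of that piece is 22.
Total area = 38 + 22 = 60.

60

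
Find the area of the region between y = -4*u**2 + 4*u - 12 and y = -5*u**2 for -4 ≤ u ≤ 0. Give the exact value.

On [-4, 0], (-4*u**2 + 4*u - 12) - (-5*u**2) = u**2 + 4*u - 12 is ≤ 0 throughout, so the area is a single integral of |u**2 + 4*u - 12|.
∫[-4,0] (u**2 + 4*u - 12) du = -176/3; the area of that piece is 176/3.

176/3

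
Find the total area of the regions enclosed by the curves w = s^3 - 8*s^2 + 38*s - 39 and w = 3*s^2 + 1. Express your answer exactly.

37/12

Set the curves equal: s^3 - 8*s^2 + 38*s - 39 = 3*s^2 + 1, so s^3 - 11*s^2 + 38*s - 40 = 0, which factors as (s - 5)*(s - 4)*(s - 2) = 0. The curves meet at s = 2, 4, 5.
On [2, 4], w = s^3 - 8*s^2 + 38*s - 39 is on top; that piece has area ∫[2,4] (s^3 - 11*s^2 + 38*s - 40) ds = 8/3.
On [4, 5], w = 3*s^2 + 1 is on top; that piece has area ∫[4,5] (-(s^3 - 11*s^2 + 38*s - 40)) ds = 5/12.
Total enclosed area = 8/3 + 5/12 = 37/12.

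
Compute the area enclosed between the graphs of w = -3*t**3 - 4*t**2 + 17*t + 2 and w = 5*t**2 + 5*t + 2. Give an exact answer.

393/4

Set the curves equal: -3*t**3 - 4*t**2 + 17*t + 2 = 5*t**2 + 5*t + 2, so -3*t**3 - 9*t**2 + 12*t = 0, which factors as -3*t*(t - 1)*(t + 4) = 0. The curves meet at t = -4, 0, 1.
On [-4, 0], w = 5*t**2 + 5*t + 2 is on top; that piece has area ∫[-4,0] (-(-3*t**3 - 9*t**2 + 12*t)) dt = 96.
On [0, 1], w = -3*t**3 - 4*t**2 + 17*t + 2 is on top; that piece has area ∫[0,1] (-3*t**3 - 9*t**2 + 12*t) dt = 9/4.
Total enclosed area = 96 + 9/4 = 393/4.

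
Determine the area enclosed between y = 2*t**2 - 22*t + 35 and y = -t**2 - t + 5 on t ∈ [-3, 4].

The difference (2*t**2 - 22*t + 35) - (-t**2 - t + 5) = 3*t**2 - 21*t + 30 changes sign at t = 2 inside [-3, 4], so split the integral there.
∫[-3,2] (3*t**2 - 21*t + 30) dt = 475/2.
∫[2,4] (3*t**2 - 21*t + 30) dt = -10; the area of that piece is 10.
Total area = 475/2 + 10 = 495/2.

495/2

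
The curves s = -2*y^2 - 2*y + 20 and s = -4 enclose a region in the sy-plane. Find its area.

343/3

Both boundary curves give s as a function of y, so integrate with respect to y. Setting them equal: -2*y^2 - 2*y + 24 = 0, i.e. -2*(y - 3)*(y + 4) = 0, so they meet at y = -4, 3.
For y in [-4, 3], s = -2*y^2 - 2*y + 20 is on the right; area = ∫[-4,3] (-2*y^2 - 2*y + 24) dy = 343/3.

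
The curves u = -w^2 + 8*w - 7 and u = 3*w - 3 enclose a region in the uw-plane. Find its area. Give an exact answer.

9/2

Both boundary curves give u as a function of w, so integrate with respect to w. Setting them equal: -w^2 + 5*w - 4 = 0, i.e. -(w - 4)*(w - 1) = 0, so they meet at w = 1, 4.
For w in [1, 4], u = -w^2 + 8*w - 7 is on the right; area = ∫[1,4] (-w^2 + 5*w - 4) dw = 9/2.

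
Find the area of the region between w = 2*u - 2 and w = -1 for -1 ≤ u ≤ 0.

2

On [-1, 0], (2*u - 2) - (-1) = 2*u - 1 is ≤ 0 throughout, so the area is a single integral of |2*u - 1|.
∫[-1,0] (2*u - 1) du = -2; the area of that piece is 2.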